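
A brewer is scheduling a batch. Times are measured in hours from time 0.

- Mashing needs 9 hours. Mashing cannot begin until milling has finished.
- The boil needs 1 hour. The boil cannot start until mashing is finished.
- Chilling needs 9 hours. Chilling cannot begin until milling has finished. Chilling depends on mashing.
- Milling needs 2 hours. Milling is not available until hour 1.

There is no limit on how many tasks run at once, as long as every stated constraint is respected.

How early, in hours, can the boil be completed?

13

Milling cannot begin until its own release at hour 1. It runs from hour 1 to 1 + 2 = hour 3.
After milling (finishes hour 3), mashing can start at hour 3 and finishes at hour 12.
The boil cannot begin until mashing (finishes hour 12). It runs from hour 12 to 12 + 1 = hour 13.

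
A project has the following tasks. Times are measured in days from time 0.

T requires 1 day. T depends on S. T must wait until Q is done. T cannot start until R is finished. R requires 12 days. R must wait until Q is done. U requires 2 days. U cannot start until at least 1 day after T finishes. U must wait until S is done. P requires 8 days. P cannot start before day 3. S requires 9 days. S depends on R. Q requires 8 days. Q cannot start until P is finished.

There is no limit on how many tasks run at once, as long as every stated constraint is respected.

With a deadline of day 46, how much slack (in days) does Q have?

P waits on its own release at day 3, so it starts at day 3 and finishes at 3 + 8 = day 11.
After P (finishes day 11), Q can start at day 11 and finishes at day 19.

Working backward from the deadline:
U must finish by day 46; it takes 2 days, so it must start by 46 − 2 = day 44.
Since U (must start by day 44, minus 1-day gap → day 43) depends on it, T must finish by day 43. Backing off its 1-day duration gives a latest start of day 42.
S has several dependents: T (must start by day 42); U (must start by day 44). The earliest of those limits is day 42, so S must start by 42 − 9 = day 33.
R must finish in time for S (must start by day 33); T (must start by day 42). The tightest is day 33, so R must start by 33 − 12 = day 21.
Q must finish in time for R (must start by day 21); T (must start by day 42). The tightest is day 21, so Q must start by 21 − 8 = day 13.
So Q can start as early as day 11 and as late as day 13, giving 13 − 11 = 2 days of slack.

2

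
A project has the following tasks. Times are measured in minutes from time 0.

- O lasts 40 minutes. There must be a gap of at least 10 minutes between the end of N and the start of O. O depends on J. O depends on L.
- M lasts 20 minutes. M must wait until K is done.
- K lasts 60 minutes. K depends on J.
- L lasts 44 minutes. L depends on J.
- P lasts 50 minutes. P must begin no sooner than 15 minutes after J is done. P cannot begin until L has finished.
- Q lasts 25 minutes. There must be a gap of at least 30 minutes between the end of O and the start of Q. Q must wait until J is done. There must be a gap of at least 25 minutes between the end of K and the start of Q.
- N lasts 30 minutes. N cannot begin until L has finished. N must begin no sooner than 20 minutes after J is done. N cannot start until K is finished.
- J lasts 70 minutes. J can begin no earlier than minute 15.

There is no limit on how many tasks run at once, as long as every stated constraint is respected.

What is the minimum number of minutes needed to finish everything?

280

J waits on its own release at minute 15, so it starts at minute 15 and finishes at 15 + 70 = minute 85.
L cannot begin until J (finishes minute 85). It runs from minute 85 to 85 + 44 = minute 129.
For P: J (finishes minute 85, plus 15-minute gap → minute 100); L (finishes minute 129). Taking the maximum gives a start of minute 129, and it finishes at 129 + 50 = minute 179.
K waits on J (finishes minute 85), so it starts at minute 85 and finishes at 85 + 60 = minute 145.
N cannot start until L (finishes minute 129); J (finishes minute 85, plus 20-minute gap → minute 105); K (finishes minute 145). The controlling bound is minute 145, so N finishes at 145 + 30 = minute 175.
O needs all of N (finishes minute 175, plus 10-minute gap → minute 185); J (finishes minute 85); L (finishes minute 129). That puts its earliest start at minute 185; it finishes at 185 + 40 = minute 225.
Q has to wait for O (finishes minute 225, plus 30-minute gap → minute 255); J (finishes minute 85); K (finishes minute 145, plus 25-minute gap → minute 170). The latest of these is minute 255, so Q runs minute 255 to 255 + 25 = minute 280.
After K (finishes minute 145), M can start at minute 145 and finishes at minute 165.
All tasks are finished once the last one completes. Finish times: J at 85, K at 145, L at 129, M at 165, N at 175, O at 225, P at 179, Q at 280. The latest is minute 280.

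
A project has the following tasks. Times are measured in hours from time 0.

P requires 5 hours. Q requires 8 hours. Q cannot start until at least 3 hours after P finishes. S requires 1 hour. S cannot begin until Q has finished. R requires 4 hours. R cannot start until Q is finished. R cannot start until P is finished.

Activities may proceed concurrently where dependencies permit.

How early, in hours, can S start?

P can start immediately at hour 0; it finishes at hour 5.
Q waits on P (finishes hour 5, plus 3-hour gap → hour 8), so it starts at hour 8 and finishes at 8 + 8 = hour 16.
S waits on Q (finishes hour 16), so the earliest it can start is hour 16.

16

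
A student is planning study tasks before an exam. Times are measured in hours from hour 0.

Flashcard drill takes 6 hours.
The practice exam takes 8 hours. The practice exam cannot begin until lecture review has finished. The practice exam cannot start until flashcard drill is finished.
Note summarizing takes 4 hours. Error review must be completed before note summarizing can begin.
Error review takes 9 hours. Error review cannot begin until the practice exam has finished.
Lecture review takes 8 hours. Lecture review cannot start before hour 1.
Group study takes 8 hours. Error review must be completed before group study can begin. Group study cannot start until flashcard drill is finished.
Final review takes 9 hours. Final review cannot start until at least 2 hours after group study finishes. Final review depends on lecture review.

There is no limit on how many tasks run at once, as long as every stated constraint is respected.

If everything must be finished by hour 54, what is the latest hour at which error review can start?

Final review must finish by hour 54; it takes 9 hours, so it must start by 54 − 9 = hour 45.
Since final review (must start by hour 45, minus 2-hour gap → hour 43) depends on it, group study must finish by hour 43. Backing off its 8-hour duration gives a latest start of hour 35.
Note summarizing must finish by hour 54; it takes 4 hours, so it must start by 54 − 4 = hour 50.
For error review: group study (must start by hour 35); note summarizing (must start by hour 50). The most restrictive is hour 35; with a 9-hour duration, error review must start by hour 26.

26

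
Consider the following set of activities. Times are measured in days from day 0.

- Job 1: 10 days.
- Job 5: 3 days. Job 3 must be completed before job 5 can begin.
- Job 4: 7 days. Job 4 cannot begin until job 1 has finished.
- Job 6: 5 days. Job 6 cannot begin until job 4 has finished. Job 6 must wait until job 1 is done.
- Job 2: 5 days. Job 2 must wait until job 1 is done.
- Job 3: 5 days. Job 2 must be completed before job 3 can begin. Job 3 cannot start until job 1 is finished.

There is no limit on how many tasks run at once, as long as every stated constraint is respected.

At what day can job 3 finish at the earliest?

Nothing blocks job 1, so it runs from day 0 to day 10.
Job 2 waits on job 1 (finishes day 10), so it starts at day 10 and finishes at 10 + 5 = day 15.
Job 3 needs all of job 2 (finishes day 15); job 1 (finishes day 10). That puts its earliest start at day 15; it finishes at 15 + 5 = day 20.

20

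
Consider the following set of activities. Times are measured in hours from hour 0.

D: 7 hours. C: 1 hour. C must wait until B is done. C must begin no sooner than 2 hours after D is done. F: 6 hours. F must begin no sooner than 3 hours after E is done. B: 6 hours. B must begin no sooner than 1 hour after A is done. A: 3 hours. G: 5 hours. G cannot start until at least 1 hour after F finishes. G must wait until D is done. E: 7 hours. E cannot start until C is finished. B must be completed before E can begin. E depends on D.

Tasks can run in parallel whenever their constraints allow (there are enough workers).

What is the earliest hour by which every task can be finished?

D can start immediately at hour 0; it finishes at hour 7.
A has no prerequisites, so it starts at hour 0 and finishes at hour 3.
B cannot begin until A (finishes hour 3, plus 1-hour gap → hour 4). It runs from hour 4 to 4 + 6 = hour 10.
For C: B (finishes hour 10); D (finishes hour 7, plus 2-hour gap → hour 9). Taking the maximum gives a start of hour 10, and it finishes at 10 + 1 = hour 11.
E has to wait for C (finishes hour 11); B (finishes hour 10); D (finishes hour 7). The latest of these is hour 11, so E runs hour 11 to 11 + 7 = hour 18.
F cannot begin until E (finishes hour 18, plus 3-hour gap → hour 21). It runs from hour 21 to 21 + 6 = hour 27.
G has to wait for F (finishes hour 27, plus 1-hour gap → hour 28); D (finishes hour 7). The latest of these is hour 28, so G runs hour 28 to 28 + 5 = hour 33.
All tasks are finished once the last one completes. Finish times: A at 3, B at 10, C at 11, D at 7, E at 18, F at 27, G at 33. The latest is hour 33.

33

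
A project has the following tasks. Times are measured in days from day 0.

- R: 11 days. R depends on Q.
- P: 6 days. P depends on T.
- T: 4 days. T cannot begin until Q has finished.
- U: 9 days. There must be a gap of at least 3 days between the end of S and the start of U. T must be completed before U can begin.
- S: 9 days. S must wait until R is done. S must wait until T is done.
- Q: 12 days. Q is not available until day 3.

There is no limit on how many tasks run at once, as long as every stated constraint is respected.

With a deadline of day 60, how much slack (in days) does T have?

Q waits on its own release at day 3, so it starts at day 3 and finishes at 3 + 12 = day 15.
T waits on Q (finishes day 15), so it starts at day 15 and finishes at 15 + 4 = day 19.

Working backward from the deadline:
Nothing follows U; the deadline of day 60 is its only limit. It must start by 60 − 9 = day 51.
S has to be done before U (must start by day 51, minus 3-day gap → day 48). That means finishing by day 48, i.e. starting by 48 − 9 = day 39.
P has no dependents, so it just needs to finish by day 60. Starting by 60 − 6 = day 54 achieves that.
T has several dependents: P (must start by day 54); S (must start by day 39); U (must start by day 51). The earliest of those limits is day 39, so T must start by 39 − 4 = day 35.
So T can start as early as day 15 and as late as day 35, giving 35 − 15 = 20 days of slack.

20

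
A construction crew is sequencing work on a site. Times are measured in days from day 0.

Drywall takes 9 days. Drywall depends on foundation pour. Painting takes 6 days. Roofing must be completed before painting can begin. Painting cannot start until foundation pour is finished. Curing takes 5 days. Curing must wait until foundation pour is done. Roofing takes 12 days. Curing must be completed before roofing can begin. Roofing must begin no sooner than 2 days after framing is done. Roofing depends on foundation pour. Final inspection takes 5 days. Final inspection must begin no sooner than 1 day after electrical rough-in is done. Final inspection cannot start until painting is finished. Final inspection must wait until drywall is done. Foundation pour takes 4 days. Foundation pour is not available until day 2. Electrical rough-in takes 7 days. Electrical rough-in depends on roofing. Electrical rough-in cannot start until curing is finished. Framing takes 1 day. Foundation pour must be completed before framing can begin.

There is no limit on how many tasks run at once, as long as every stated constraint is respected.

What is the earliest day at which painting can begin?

23

After its own release at day 2, foundation pour can start at day 2 and finishes at day 6.
Framing cannot begin until foundation pour (finishes day 6). It runs from day 6 to 6 + 1 = day 7.
Curing cannot begin until foundation pour (finishes day 6). It runs from day 6 to 6 + 5 = day 11.
Roofing needs all of curing (finishes day 11); framing (finishes day 7, plus 2-day gap → day 9); foundation pour (finishes day 6). That puts its earliest start at day 11; it finishes at 11 + 12 = day 23.
Painting waits on roofing (finishes day 23); foundation pour (finishes day 6). The latest of these is day 23, which is the earliest painting can start.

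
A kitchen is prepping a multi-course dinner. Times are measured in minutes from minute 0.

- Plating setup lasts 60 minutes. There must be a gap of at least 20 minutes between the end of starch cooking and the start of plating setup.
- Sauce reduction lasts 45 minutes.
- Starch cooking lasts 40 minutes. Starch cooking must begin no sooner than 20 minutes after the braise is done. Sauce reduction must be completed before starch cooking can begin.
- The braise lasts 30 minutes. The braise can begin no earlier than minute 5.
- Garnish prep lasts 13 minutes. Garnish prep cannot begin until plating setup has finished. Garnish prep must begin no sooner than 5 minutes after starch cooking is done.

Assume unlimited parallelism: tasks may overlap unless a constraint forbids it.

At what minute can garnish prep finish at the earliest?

188

Nothing blocks sauce reduction, so it runs from minute 0 to minute 45.
The braise waits on its own release at minute 5, so it starts at minute 5 and finishes at 5 + 30 = minute 35.
Starch cooking needs all of the braise (finishes minute 35, plus 20-minute gap → minute 55); sauce reduction (finishes minute 45). That puts its earliest start at minute 55; it finishes at 55 + 40 = minute 95.
Plating setup waits on starch cooking (finishes minute 95, plus 20-minute gap → minute 115), so it starts at minute 115 and finishes at 115 + 60 = minute 175.
For garnish prep: plating setup (finishes minute 175); starch cooking (finishes minute 95, plus 5-minute gap → minute 100). Taking the maximum gives a start of minute 175, and it finishes at 175 + 13 = minute 188.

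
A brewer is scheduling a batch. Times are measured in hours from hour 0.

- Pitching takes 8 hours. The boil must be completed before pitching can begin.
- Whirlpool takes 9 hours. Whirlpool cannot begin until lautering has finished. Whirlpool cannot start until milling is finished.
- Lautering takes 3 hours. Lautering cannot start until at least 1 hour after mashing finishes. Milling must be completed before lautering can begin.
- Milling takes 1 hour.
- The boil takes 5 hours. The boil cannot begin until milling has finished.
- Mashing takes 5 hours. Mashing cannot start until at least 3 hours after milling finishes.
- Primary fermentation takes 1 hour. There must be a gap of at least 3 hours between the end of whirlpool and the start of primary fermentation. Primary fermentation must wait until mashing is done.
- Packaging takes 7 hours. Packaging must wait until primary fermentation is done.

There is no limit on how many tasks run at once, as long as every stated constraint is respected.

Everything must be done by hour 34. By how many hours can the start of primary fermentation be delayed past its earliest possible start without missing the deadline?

1

Milling can start immediately at hour 0; it finishes at hour 1.
After milling (finishes hour 1, plus 3-hour gap → hour 4), mashing can start at hour 4 and finishes at hour 9.
For lautering: mashing (finishes hour 9, plus 1-hour gap → hour 10); milling (finishes hour 1). Taking the maximum gives a start of hour 10, and it finishes at 10 + 3 = hour 13.
Whirlpool needs all of lautering (finishes hour 13); milling (finishes hour 1). That puts its earliest start at hour 13; it finishes at 13 + 9 = hour 22.
Primary fermentation cannot start until whirlpool (finishes hour 22, plus 3-hour gap → hour 25); mashing (finishes hour 9). The controlling bound is hour 25, so primary fermentation finishes at 25 + 1 = hour 26.

Working backward from the deadline:
To finish by hour 34, packaging (duration 7) must start no later than hour 27.
Primary fermentation has to be done before packaging (must start by hour 27). That means finishing by hour 27, i.e. starting by 27 − 1 = hour 26.
So primary fermentation can start as early as hour 25 and as late as hour 26, giving 26 − 25 = 1 hour of slack.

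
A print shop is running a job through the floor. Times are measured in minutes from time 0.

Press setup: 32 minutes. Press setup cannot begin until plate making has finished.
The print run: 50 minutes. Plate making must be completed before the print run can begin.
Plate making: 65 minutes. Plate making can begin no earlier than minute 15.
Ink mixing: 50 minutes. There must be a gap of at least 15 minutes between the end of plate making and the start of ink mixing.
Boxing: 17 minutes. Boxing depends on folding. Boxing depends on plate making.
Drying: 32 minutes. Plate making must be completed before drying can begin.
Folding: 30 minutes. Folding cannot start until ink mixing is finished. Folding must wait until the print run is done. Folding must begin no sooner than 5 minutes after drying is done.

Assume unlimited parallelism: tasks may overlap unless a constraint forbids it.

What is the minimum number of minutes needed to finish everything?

After its own release at minute 15, plate making can start at minute 15 and finishes at minute 80.
Drying cannot begin until plate making (finishes minute 80). It runs from minute 80 to 80 + 32 = minute 112.
The print run cannot begin until plate making (finishes minute 80). It runs from minute 80 to 80 + 50 = minute 130.
After plate making (finishes minute 80), press setup can start at minute 80 and finishes at minute 112.
Ink mixing cannot begin until plate making (finishes minute 80, plus 15-minute gap → minute 95). It runs from minute 95 to 95 + 50 = minute 145.
Folding needs all of ink mixing (finishes minute 145); the print run (finishes minute 130); drying (finishes minute 112, plus 5-minute gap → minute 117). That puts its earliest start at minute 145; it finishes at 145 + 30 = minute 175.
Boxing cannot start until folding (finishes minute 175); plate making (finishes minute 80). The controlling bound is minute 175, so boxing finishes at 175 + 17 = minute 192.
All tasks are finished once the last one completes. Finish times: Plate making at 80, Ink mixing at 145, Press setup at 112, The print run at 130, Drying at 112, Folding at 175, Boxing at 192. The latest is minute 192.

192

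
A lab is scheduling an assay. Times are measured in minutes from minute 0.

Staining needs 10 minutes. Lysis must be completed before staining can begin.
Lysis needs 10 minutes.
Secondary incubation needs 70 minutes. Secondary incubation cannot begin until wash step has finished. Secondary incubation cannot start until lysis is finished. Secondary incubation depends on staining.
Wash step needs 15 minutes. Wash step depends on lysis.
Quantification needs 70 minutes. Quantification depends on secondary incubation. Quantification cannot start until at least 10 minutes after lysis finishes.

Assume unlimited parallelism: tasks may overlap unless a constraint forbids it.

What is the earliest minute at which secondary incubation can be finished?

Lysis can start immediately at minute 0; it finishes at minute 10.
Staining waits on lysis (finishes minute 10), so it starts at minute 10 and finishes at 10 + 10 = minute 20.
After lysis (finishes minute 10), wash step can start at minute 10 and finishes at minute 25.
Secondary incubation has to wait for wash step (finishes minute 25); lysis (finishes minute 10); staining (finishes minute 20). The latest of these is minute 25, so secondary incubation runs minute 25 to 25 + 70 = minute 95.

95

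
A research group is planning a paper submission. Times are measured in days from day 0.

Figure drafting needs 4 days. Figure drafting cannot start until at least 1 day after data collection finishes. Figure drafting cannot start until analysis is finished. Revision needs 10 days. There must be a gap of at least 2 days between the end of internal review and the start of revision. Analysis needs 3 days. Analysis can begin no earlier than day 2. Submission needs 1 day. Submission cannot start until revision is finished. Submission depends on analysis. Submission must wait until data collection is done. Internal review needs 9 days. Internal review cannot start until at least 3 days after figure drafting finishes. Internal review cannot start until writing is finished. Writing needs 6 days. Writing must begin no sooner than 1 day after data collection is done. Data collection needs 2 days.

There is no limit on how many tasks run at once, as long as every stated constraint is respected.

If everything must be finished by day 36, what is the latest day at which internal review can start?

14

Submission must finish by day 36; it takes 1 day, so it must start by 36 − 1 = day 35.
Since submission (must start by day 35) depends on it, revision must finish by day 35. Backing off its 10-day duration gives a latest start of day 25.
Internal review feeds into revision (must start by day 25, minus 2-day gap → day 23); so internal review must finish by day 23 and therefore start by day 14.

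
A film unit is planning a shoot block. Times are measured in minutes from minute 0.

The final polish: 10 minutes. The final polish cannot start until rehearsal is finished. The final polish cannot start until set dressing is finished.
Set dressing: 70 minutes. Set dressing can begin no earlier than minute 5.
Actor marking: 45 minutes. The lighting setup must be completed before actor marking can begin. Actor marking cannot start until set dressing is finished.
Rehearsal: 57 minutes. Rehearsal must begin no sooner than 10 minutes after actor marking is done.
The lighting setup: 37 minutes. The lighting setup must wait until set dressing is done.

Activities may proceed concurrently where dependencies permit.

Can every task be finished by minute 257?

Set dressing cannot begin until its own release at minute 5. It runs from minute 5 to 5 + 70 = minute 75.
The lighting setup cannot begin until set dressing (finishes minute 75). It runs from minute 75 to 75 + 37 = minute 112.
Actor marking has to wait for the lighting setup (finishes minute 112); set dressing (finishes minute 75). The latest of these is minute 112, so actor marking runs minute 112 to 112 + 45 = minute 157.
Rehearsal cannot begin until actor marking (finishes minute 157, plus 10-minute gap → minute 167). It runs from minute 167 to 167 + 57 = minute 224.
The final polish has to wait for rehearsal (finishes minute 224); set dressing (finishes minute 75). The latest of these is minute 224, so the final polish runs minute 224 to 224 + 10 = minute 234.
Every task is finished by minute 234, which is no later than the deadline of 257, so the schedule is feasible.

Yes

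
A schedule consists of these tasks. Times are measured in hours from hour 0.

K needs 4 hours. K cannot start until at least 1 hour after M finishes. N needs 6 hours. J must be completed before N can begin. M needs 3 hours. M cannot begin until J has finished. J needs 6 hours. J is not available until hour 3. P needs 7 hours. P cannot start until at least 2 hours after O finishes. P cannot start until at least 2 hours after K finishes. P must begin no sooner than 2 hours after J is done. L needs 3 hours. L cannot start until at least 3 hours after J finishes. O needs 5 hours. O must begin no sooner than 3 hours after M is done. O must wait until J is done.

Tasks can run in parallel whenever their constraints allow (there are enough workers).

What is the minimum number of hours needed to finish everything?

J cannot begin until its own release at hour 3. It runs from hour 3 to 3 + 6 = hour 9.
N cannot begin until J (finishes hour 9). It runs from hour 9 to 9 + 6 = hour 15.
M cannot begin until J (finishes hour 9). It runs from hour 9 to 9 + 3 = hour 12.
O cannot start until M (finishes hour 12, plus 3-hour gap → hour 15); J (finishes hour 9). The controlling bound is hour 15, so O finishes at 15 + 5 = hour 20.
After M (finishes hour 12, plus 1-hour gap → hour 13), K can start at hour 13 and finishes at hour 17.
P needs all of O (finishes hour 20, plus 2-hour gap → hour 22); K (finishes hour 17, plus 2-hour gap → hour 19); J (finishes hour 9, plus 2-hour gap → hour 11). That puts its earliest start at hour 22; it finishes at 22 + 7 = hour 29.
L waits on J (finishes hour 9, plus 3-hour gap → hour 12), so it starts at hour 12 and finishes at 12 + 3 = hour 15.
All tasks are finished once the last one completes. Finish times: J at 9, K at 17, L at 15, M at 12, N at 15, O at 20, P at 29. The latest is hour 29.

29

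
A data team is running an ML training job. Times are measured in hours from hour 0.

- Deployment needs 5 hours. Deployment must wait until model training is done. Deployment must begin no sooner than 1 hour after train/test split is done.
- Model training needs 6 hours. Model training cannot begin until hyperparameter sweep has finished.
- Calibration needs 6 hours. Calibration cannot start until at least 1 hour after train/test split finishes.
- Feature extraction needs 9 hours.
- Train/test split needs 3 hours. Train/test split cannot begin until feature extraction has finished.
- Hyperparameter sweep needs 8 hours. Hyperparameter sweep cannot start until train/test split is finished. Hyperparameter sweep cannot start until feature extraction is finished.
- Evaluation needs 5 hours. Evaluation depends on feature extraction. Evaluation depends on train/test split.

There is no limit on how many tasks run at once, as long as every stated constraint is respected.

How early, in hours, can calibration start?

13

Nothing blocks feature extraction, so it runs from hour 0 to hour 9.
After feature extraction (finishes hour 9), train/test split can start at hour 9 and finishes at hour 12.
Calibration waits on train/test split (finishes hour 12, plus 1-hour gap → hour 13), so the earliest it can start is hour 13.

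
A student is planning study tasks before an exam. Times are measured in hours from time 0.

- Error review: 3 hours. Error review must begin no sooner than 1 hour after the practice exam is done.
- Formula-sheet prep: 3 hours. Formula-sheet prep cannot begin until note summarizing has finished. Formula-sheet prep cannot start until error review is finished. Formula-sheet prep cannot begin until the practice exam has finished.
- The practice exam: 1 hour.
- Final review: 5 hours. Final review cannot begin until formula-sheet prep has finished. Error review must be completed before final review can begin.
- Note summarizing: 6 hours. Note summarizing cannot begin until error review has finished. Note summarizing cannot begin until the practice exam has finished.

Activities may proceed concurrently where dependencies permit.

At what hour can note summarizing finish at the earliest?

The practice exam can start immediately at hour 0; it finishes at hour 1.
Error review cannot begin until the practice exam (finishes hour 1, plus 1-hour gap → hour 2). It runs from hour 2 to 2 + 3 = hour 5.
For note summarizing: error review (finishes hour 5); the practice exam (finishes hour 1). Taking the maximum gives a start of hour 5, and it finishes at 5 + 6 = hour 11.

11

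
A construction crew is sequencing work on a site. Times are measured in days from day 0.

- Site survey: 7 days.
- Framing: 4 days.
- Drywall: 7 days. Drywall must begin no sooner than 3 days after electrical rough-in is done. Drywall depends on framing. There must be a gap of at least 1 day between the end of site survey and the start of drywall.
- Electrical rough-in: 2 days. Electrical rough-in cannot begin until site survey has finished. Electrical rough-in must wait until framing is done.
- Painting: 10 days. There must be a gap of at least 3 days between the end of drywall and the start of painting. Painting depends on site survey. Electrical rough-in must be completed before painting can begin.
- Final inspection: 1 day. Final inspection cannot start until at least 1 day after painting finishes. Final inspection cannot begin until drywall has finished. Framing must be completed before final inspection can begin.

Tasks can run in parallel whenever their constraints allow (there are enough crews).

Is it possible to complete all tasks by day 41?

Yes

Framing can start immediately at day 0; it finishes at day 4.
Site survey can start immediately at day 0; it finishes at day 7.
Electrical rough-in needs all of site survey (finishes day 7); framing (finishes day 4). That puts its earliest start at day 7; it finishes at 7 + 2 = day 9.
Drywall has to wait for electrical rough-in (finishes day 9, plus 3-day gap → day 12); framing (finishes day 4); site survey (finishes day 7, plus 1-day gap → day 8). The latest of these is day 12, so drywall runs day 12 to 12 + 7 = day 19.
Painting needs all of drywall (finishes day 19, plus 3-day gap → day 22); site survey (finishes day 7); electrical rough-in (finishes day 9). That puts its earliest start at day 22; it finishes at 22 + 10 = day 32.
For final inspection: painting (finishes day 32, plus 1-day gap → day 33); drywall (finishes day 19); framing (finishes day 4). Taking the maximum gives a start of day 33, and it finishes at 33 + 1 = day 34.
Every task is finished by day 34, which is no later than the deadline of 41, so the schedule is feasible.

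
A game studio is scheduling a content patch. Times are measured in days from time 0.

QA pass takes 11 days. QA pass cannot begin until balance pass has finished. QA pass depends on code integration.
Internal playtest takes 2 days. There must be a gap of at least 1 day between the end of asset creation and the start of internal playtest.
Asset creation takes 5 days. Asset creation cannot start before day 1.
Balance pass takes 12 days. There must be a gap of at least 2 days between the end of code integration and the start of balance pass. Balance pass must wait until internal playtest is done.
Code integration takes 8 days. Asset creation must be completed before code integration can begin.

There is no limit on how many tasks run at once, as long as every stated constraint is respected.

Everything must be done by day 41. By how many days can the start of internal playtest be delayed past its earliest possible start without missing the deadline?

9

Asset creation cannot begin until its own release at day 1. It runs from day 1 to 1 + 5 = day 6.
Internal playtest cannot begin until asset creation (finishes day 6, plus 1-day gap → day 7). It runs from day 7 to 7 + 2 = day 9.

Working backward from the deadline:
Nothing follows QA pass; the deadline of day 41 is its only limit. It must start by 41 − 11 = day 30.
Balance pass feeds into QA pass (must start by day 30); so balance pass must finish by day 30 and therefore start by day 18.
Internal playtest feeds into balance pass (must start by day 18); so internal playtest must finish by day 18 and therefore start by day 16.
So internal playtest can start as early as day 7 and as late as day 16, giving 16 − 7 = 9 days of slack.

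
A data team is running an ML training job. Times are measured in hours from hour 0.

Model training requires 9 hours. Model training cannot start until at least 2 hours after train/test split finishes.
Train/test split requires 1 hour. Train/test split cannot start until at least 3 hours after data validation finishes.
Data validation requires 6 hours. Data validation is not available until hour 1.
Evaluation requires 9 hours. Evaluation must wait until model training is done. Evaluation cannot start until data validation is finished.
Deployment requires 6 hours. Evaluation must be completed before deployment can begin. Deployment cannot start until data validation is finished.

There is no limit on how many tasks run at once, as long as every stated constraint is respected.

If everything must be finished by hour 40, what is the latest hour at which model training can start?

16

Deployment must finish by hour 40; it takes 6 hours, so it must start by 40 − 6 = hour 34.
Since deployment (must start by hour 34) depends on it, evaluation must finish by hour 34. Backing off its 9-hour duration gives a latest start of hour 25.
Model training has to be done before evaluation (must start by hour 25). That means finishing by hour 25, i.e. starting by 25 − 9 = hour 16.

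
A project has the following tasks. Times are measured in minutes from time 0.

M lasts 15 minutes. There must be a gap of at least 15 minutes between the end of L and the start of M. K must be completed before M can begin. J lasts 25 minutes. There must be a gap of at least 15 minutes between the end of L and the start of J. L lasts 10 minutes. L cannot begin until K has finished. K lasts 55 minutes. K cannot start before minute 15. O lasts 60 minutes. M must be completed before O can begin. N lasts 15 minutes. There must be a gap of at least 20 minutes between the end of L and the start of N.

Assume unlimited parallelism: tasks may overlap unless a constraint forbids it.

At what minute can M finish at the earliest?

After its own release at minute 15, K can start at minute 15 and finishes at minute 70.
L waits on K (finishes minute 70), so it starts at minute 70 and finishes at 70 + 10 = minute 80.
M needs all of L (finishes minute 80, plus 15-minute gap → minute 95); K (finishes minute 70). That puts its earliest start at minute 95; it finishes at 95 + 15 = minute 110.

110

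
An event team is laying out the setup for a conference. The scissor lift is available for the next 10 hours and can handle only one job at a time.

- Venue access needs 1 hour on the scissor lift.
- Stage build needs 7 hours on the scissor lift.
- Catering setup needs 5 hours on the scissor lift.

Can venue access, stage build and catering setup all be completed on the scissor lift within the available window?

No

Running back to back, the jobs need 1 + 7 + 5 = 13 hours on the scissor lift.
Since 13 > 10, they cannot all fit.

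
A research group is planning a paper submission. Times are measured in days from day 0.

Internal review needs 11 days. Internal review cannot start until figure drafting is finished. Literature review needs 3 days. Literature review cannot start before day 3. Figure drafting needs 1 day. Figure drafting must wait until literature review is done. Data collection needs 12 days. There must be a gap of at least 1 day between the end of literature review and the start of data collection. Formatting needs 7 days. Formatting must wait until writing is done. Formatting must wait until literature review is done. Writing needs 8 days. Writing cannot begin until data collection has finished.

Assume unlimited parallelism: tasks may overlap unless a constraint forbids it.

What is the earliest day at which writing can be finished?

27

Literature review waits on its own release at day 3, so it starts at day 3 and finishes at 3 + 3 = day 6.
After literature review (finishes day 6, plus 1-day gap → day 7), data collection can start at day 7 and finishes at day 19.
Writing cannot begin until data collection (finishes day 19). It runs from day 19 to 19 + 8 = day 27.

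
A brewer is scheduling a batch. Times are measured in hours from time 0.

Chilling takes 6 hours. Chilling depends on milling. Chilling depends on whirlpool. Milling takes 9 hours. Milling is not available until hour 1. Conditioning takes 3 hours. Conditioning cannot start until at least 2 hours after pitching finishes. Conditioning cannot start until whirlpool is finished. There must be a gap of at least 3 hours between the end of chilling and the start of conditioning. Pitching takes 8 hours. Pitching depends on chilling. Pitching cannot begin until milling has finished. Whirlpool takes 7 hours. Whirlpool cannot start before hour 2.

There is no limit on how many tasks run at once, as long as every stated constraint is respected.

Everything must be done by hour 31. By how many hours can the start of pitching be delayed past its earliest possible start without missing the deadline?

2

After its own release at hour 2, whirlpool can start at hour 2 and finishes at hour 9.
Milling waits on its own release at hour 1, so it starts at hour 1 and finishes at 1 + 9 = hour 10.
For chilling: milling (finishes hour 10); whirlpool (finishes hour 9). Taking the maximum gives a start of hour 10, and it finishes at 10 + 6 = hour 16.
Pitching has to wait for chilling (finishes hour 16); milling (finishes hour 10). The latest of these is hour 16, so pitching runs hour 16 to 16 + 8 = hour 24.

Working backward from the deadline:
To finish by hour 31, conditioning (duration 3) must start no later than hour 28.
Pitching feeds into conditioning (must start by hour 28, minus 2-hour gap → hour 26); so pitching must finish by hour 26 and therefore start by hour 18.
So pitching can start as early as hour 16 and as late as hour 18, giving 18 − 16 = 2 hours of slack.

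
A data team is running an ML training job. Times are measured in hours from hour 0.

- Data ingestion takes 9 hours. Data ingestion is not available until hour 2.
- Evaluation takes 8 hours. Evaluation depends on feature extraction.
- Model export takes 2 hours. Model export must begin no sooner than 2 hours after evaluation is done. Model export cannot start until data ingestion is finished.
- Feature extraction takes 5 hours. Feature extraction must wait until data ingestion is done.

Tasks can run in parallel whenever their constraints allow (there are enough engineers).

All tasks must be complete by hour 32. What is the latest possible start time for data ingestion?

6

To finish by hour 32, model export (duration 2) must start no later than hour 30.
Evaluation has to be done before model export (must start by hour 30, minus 2-hour gap → hour 28). That means finishing by hour 28, i.e. starting by 28 − 8 = hour 20.
Feature extraction has to be done before evaluation (must start by hour 20). That means finishing by hour 20, i.e. starting by 20 − 5 = hour 15.
Data ingestion has several dependents: feature extraction (must start by hour 15); model export (must start by hour 30). The earliest of those limits is hour 15, so data ingestion must start by 15 − 9 = hour 6.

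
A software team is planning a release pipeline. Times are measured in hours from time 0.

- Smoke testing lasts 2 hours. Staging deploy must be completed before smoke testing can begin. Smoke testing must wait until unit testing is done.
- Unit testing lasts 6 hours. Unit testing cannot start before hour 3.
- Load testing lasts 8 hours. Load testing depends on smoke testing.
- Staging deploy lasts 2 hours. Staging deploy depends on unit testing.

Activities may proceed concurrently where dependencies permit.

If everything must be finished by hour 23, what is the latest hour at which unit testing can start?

5

Load testing has no dependents, so it just needs to finish by hour 23. Starting by 23 − 8 = hour 15 achieves that.
Since load testing (must start by hour 15) depends on it, smoke testing must finish by hour 15. Backing off its 2-hour duration gives a latest start of hour 13.
Staging deploy feeds into smoke testing (must start by hour 13); so staging deploy must finish by hour 13 and therefore start by hour 11.
Unit testing must finish in time for staging deploy (must start by hour 11); smoke testing (must start by hour 13). The tightest is hour 11, so unit testing must start by 11 − 6 = hour 5.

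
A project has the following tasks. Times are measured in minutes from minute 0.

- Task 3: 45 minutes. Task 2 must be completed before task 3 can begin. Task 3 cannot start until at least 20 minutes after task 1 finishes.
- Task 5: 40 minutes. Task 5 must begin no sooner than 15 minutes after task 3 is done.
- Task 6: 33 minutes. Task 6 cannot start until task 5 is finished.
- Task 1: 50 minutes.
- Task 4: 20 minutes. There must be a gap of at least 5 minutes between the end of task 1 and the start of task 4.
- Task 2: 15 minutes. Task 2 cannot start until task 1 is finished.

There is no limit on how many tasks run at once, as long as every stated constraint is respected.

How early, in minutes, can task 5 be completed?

170

Task 1 has no prerequisites, so it starts at minute 0 and finishes at minute 50.
Task 2 waits on task 1 (finishes minute 50), so it starts at minute 50 and finishes at 50 + 15 = minute 65.
Task 3 cannot start until task 2 (finishes minute 65); task 1 (finishes minute 50, plus 20-minute gap → minute 70). The controlling bound is minute 70, so task 3 finishes at 70 + 45 = minute 115.
Task 5 cannot begin until task 3 (finishes minute 115, plus 15-minute gap → minute 130). It runs from minute 130 to 130 + 40 = minute 170.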